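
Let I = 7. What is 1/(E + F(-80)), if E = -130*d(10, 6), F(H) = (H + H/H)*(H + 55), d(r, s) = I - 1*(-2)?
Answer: 1/805 ≈ 0.0012422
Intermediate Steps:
d(r, s) = 9 (d(r, s) = 7 - 1*(-2) = 7 + 2 = 9)
F(H) = (1 + H)*(55 + H) (F(H) = (H + 1)*(55 + H) = (1 + H)*(55 + H))
E = -1170 (E = -130*9 = -1170)
1/(E + F(-80)) = 1/(-1170 + (55 + (-80)**2 + 56*(-80))) = 1/(-1170 + (55 + 6400 - 4480)) = 1/(-1170 + 1975) = 1/805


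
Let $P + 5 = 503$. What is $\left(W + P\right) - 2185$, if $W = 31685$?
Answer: $29998$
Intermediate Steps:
$P = 498$ ($P = -5 + 503 = 498$)
$\left(W + P\right) - 2185 = \left(31685 + 498\right) - 2185 = 32183 - 2185 = 29998$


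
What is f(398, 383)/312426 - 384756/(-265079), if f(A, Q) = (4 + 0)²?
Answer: 60106009660/41408785827 ≈ 1.4515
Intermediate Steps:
f(A, Q) = 16 (f(A, Q) = 4² = 16)
f(398, 383)/312426 - 384756/(-265079) = 16/312426 - 384756/(-265079) = 16*(1/312426) - 384756*(-1/265079) = 8/156213 + 384756/265079 = 60106009660/41408785827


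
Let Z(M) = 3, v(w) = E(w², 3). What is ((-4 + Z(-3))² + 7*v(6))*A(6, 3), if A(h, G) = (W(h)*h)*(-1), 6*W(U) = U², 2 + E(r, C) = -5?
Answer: 1728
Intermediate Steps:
E(r, C) = -7 (E(r, C) = -2 - 5 = -7)
v(w) = -7
W(U) = U²/6
A(h, G) = -h³/6 (A(h, G) = ((h²/6)*h)*(-1) = (h³/6)*(-1) = -h³/6)
((-4 + Z(-3))² + 7*v(6))*A(6, 3) = ((-4 + 3)² + 7*(-7))*(-⅙*6³) = ((-1)² - 49)*(-⅙*216) = (1 - 49)*(-36) = -48*(-36) = 1728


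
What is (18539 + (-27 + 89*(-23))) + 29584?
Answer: 46049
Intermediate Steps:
(18539 + (-27 + 89*(-23))) + 29584 = (18539 + (-27 - 2047)) + 29584 = (18539 - 2074) + 29584 = 16465 + 29584 = 46049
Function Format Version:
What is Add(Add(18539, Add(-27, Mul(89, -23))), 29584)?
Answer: 46049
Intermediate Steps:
Add(Add(18539, Add(-27, Mul(89, -23))), 29584) = Add(Add(18539, Add(-27, -2047)), 29584) = Add(Add(18539, -2074), 29584) = Add(16465, 29584) = 46049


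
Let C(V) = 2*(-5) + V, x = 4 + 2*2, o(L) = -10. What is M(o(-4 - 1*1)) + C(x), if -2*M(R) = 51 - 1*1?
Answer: -27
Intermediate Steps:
x = 8 (x = 4 + 4 = 8)
C(V) = -10 + V
M(R) = -25 (M(R) = -(51 - 1*1)/2 = -(51 - 1)/2 = -1/2*50 = -25)
M(o(-4 - 1*1)) + C(x) = -25 + (-10 + 8) = -25 - 2 = -27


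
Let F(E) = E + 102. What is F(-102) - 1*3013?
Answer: -3013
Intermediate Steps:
F(E) = 102 + E
F(-102) - 1*3013 = (102 - 102) - 1*3013 = 0 - 3013 = -3013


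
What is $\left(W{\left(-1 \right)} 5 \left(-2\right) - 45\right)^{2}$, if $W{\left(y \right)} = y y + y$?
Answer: $2025$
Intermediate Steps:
$W{\left(y \right)} = y + y^{2}$ ($W{\left(y \right)} = y^{2} + y = y + y^{2}$)
$\left(W{\left(-1 \right)} 5 \left(-2\right) - 45\right)^{2} = \left(- (1 - 1) 5 \left(-2\right) - 45\right)^{2} = \left(\left(-1\right) 0 \cdot 5 \left(-2\right) - 45\right)^{2} = \left(0 \cdot 5 \left(-2\right) - 45\right)^{2} = \left(0 \left(-2\right) - 45\right)^{2} = \left(0 - 45\right)^{2} = \left(-45\right)^{2} = 2025$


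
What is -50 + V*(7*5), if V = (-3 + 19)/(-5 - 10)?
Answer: -262/3 ≈ -87.333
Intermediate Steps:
V = -16/15 (V = 16/(-15) = 16*(-1/15) = -16/15 ≈ -1.0667)
-50 + V*(7*5) = -50 - 112*5/15 = -50 - 16/15*35 = -50 - 112/3 = -262/3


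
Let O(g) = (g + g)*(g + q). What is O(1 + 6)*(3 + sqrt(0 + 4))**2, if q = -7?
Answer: 0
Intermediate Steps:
O(g) = 2*g*(-7 + g) (O(g) = (g + g)*(g - 7) = (2*g)*(-7 + g) = 2*g*(-7 + g))
O(1 + 6)*(3 + sqrt(0 + 4))**2 = (2*(1 + 6)*(-7 + (1 + 6)))*(3 + sqrt(0 + 4))**2 = (2*7*(-7 + 7))*(3 + sqrt(4))**2 = (2*7*0)*(3 + 2)**2 = 0*5**2 = 0*25 = 0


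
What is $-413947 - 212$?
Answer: $-414159$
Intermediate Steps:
$-413947 - 212 = -414159$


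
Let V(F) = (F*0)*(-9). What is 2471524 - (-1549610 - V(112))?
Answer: 4021134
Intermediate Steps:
V(F) = 0 (V(F) = 0*(-9) = 0)
2471524 - (-1549610 - V(112)) = 2471524 - (-1549610 - 1*0) = 2471524 - (-1549610 + 0) = 2471524 - 1*(-1549610) = 2471524 + 1549610 = 4021134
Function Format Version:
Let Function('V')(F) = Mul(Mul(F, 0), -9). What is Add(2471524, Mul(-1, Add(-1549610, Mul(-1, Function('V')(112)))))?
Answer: 4021134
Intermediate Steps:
Function('V')(F) = 0 (Function('V')(F) = Mul(0, -9) = 0)
Add(2471524, Mul(-1, Add(-1549610, Mul(-1, Function('V')(112))))) = Add(2471524, Mul(-1, Add(-1549610, Mul(-1, 0)))) = Add(2471524, Mul(-1, Add(-1549610, 0))) = Add(2471524, Mul(-1, -1549610)) = Add(2471524, 1549610) = 4021134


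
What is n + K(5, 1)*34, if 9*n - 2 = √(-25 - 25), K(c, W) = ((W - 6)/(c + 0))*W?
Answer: -304/9 + 5*I*√2/9 ≈ -33.778 + 0.78567*I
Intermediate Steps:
K(c, W) = W*(-6 + W)/c (K(c, W) = ((-6 + W)/c)*W = W*(-6 + W)/c)
n = 2/9 + 5*I*√2/9 (n = 2/9 + √(-25 - 25)/9 = 2/9 + √(-50)/9 = 2/9 + (5*I*√2)/9 = 2/9 + 5*I*√2/9 ≈ 0.22222 + 0.78567*I)
n + K(5, 1)*34 = (2/9 + 5*I*√2/9) + (1*(-6 + 1)/5)*34 = (2/9 + 5*I*√2/9) + (1*(⅕)*(-5))*34 = (2/9 + 5*I*√2/9) - 1*34 = (2/9 + 5*I*√2/9) - 34 = -304/9 + 5*I*√2/9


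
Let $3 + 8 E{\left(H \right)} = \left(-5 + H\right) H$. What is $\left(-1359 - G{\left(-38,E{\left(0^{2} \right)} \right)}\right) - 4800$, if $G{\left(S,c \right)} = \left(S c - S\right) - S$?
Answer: $- \frac{24997}{4} \approx -6249.3$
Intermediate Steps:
$E{\left(H \right)} = - \frac{3}{8} + \frac{H \left(-5 + H\right)}{8}$ ($E{\left(H \right)} = - \frac{3}{8} + \frac{\left(-5 + H\right) H}{8} = - \frac{3}{8} + \frac{H \left(-5 + H\right)}{8}$)
$G{\left(S,c \right)} = - 2 S + S c$ ($G{\left(S,c \right)} = \left(- S + S c\right) - S = - 2 S + S c$)
$\left(-1359 - G{\left(-38,E{\left(0^{2} \right)} \right)}\right) - 4800 = \left(-1359 - - 38 \left(-2 - \left(\frac{3}{8} + 0 + 0\right)\right)\right) - 4800 = \left(-1359 - - 38 \left(-2 - \left(\frac{3}{8} - \frac{0^{2}}{8}\right)\right)\right) - 4800 = \left(-1359 - - 38 \left(-2 + \left(- \frac{3}{8} + 0 + \frac{1}{8} \cdot 0\right)\right)\right) - 4800 = \left(-1359 - - 38 \left(-2 + \left(- \frac{3}{8} + 0 + 0\right)\right)\right) - 4800 = \left(-1359 - - 38 \left(-2 - \frac{3}{8}\right)\right) - 4800 = \left(-1359 - \left(-38\right) \left(- \frac{19}{8}\right)\right) - 4800 = \left(-1359 - \frac{361}{4}\right) - 4800 = - \frac{5797}{4} - 4800 = - \frac{24997}{4}$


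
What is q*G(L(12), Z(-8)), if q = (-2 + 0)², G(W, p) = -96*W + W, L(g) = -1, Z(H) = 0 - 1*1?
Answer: 380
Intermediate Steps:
Z(H) = -1 (Z(H) = 0 - 1 = -1)
G(W, p) = -95*W
q = 4 (q = (-2)² = 4)
q*G(L(12), Z(-8)) = 4*(-95*(-1)) = 4*95 = 380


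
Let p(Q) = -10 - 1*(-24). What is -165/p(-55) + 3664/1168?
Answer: -8839/1022 ≈ -8.6487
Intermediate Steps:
p(Q) = 14 (p(Q) = -10 + 24 = 14)
-165/p(-55) + 3664/1168 = -165/14 + 3664/1168 = -165*1/14 + 3664*(1/1168) = -165/14 + 229/73 = -8839/1022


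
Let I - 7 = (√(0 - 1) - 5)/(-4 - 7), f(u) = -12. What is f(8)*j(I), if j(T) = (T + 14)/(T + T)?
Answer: -116118/6725 - 924*I/6725 ≈ -17.267 - 0.1374*I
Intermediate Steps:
I = 82/11 - I/11 (I = 7 + (√(0 - 1) - 5)/(-4 - 7) = 7 + (√(-1) - 5)/(-11) = 7 + (I - 5)*(-1/11) = 7 + (-5 + I)*(-1/11) = 7 + (5/11 - I/11) = 82/11 - I/11 ≈ 7.4545 - 0.090909*I)
j(T) = (14 + T)/(2*T) (j(T) = (14 + T)/((2*T)) = (14 + T)*(1/(2*T)) = (14 + T)/(2*T))
f(8)*j(I) = -6*(14 + (82/11 - I/11))/(82/11 - I/11) = -6*121*(82/11 + I/11)/6725*(236/11 - I/11) = -726*(82/11 + I/11)*(236/11 - I/11)/6725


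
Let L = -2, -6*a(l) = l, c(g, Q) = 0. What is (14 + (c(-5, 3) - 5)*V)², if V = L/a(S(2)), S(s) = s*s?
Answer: 1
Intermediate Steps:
S(s) = s²
a(l) = -l/6
V = 3 (V = -2/((-⅙*2²)) = -2/((-⅙*4)) = -2/(-⅔) = -2*(-3/2) = 3)
(14 + (c(-5, 3) - 5)*V)² = (14 + (0 - 5)*3)² = (14 - 5*3)² = (14 - 15)² = (-1)² = 1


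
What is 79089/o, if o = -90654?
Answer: -26363/30218 ≈ -0.87243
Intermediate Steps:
79089/o = 79089/(-90654) = 79089*(-1/90654) = -26363/30218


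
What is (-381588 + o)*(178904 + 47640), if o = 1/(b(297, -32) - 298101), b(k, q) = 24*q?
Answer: -25836170602139312/298869 ≈ -8.6446e+10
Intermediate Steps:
o = -1/298869 (o = 1/(24*(-32) - 298101) = 1/(-768 - 298101) = 1/(-298869) = -1/298869 ≈ -3.3459e-6)
(-381588 + o)*(178904 + 47640) = (-381588 - 1/298869)*(178904 + 47640) = -114044823973/298869*226544 = -25836170602139312/298869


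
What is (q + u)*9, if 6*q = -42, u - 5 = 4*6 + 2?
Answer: 216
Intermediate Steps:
u = 31 (u = 5 + (4*6 + 2) = 5 + (24 + 2) = 5 + 26 = 31)
q = -7 (q = (⅙)*(-42) = -7)
(q + u)*9 = (-7 + 31)*9 = 24*9 = 216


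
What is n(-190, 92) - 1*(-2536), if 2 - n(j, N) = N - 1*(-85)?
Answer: 2361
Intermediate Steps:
n(j, N) = -83 - N (n(j, N) = 2 - (N - 1*(-85)) = 2 - (N + 85) = 2 - (85 + N) = 2 + (-85 - N) = -83 - N)
n(-190, 92) - 1*(-2536) = (-83 - 1*92) - 1*(-2536) = (-83 - 92) + 2536 = -175 + 2536 = 2361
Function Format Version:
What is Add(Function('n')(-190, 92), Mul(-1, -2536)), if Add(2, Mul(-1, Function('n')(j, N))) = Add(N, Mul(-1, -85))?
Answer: 2361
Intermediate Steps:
Function('n')(j, N) = Add(-83, Mul(-1, N)) (Function('n')(j, N) = Add(2, Mul(-1, Add(N, Mul(-1, -85)))) = Add(2, Mul(-1, Add(N, 85))) = Add(2, Mul(-1, Add(85, N))) = Add(2, Add(-85, Mul(-1, N))) = Add(-83, Mul(-1, N)))
Add(Function('n')(-190, 92), Mul(-1, -2536)) = Add(Add(-83, Mul(-1, 92)), Mul(-1, -2536)) = Add(Add(-83, -92), 2536) = Add(-175, 2536) = 2361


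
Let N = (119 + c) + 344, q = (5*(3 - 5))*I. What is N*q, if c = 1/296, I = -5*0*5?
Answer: 0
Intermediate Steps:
I = 0 (I = 0*5 = 0)
q = 0 (q = (5*(3 - 5))*0 = (5*(-2))*0 = -10*0 = 0)
c = 1/296 ≈ 0.0033784
N = 137049/296 (N = (119 + 1/296) + 344 = 35225/296 + 344 = 137049/296 ≈ 463.00)
N*q = (137049/296)*0 = 0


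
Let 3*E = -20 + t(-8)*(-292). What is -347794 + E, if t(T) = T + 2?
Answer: -1041650/3 ≈ -3.4722e+5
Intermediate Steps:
t(T) = 2 + T
E = 1732/3 (E = (-20 + (2 - 8)*(-292))/3 = (-20 - 6*(-292))/3 = (-20 + 1752)/3 = (⅓)*1732 = 1732/3 ≈ 577.33)
-347794 + E = -347794 + 1732/3 = -1041650/3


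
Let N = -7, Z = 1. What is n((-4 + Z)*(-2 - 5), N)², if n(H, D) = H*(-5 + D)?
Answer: 63504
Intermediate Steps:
n((-4 + Z)*(-2 - 5), N)² = (((-4 + 1)*(-2 - 5))*(-5 - 7))² = (-3*(-7)*(-12))² = (21*(-12))² = (-252)² = 63504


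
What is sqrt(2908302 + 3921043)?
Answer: sqrt(6829345) ≈ 2613.3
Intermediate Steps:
sqrt(2908302 + 3921043) = sqrt(6829345)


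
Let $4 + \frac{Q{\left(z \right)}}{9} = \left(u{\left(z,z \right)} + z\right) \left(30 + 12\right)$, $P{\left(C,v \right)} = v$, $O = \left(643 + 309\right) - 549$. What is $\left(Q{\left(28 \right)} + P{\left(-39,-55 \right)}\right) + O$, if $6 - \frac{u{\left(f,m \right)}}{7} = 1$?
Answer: $24126$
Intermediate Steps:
$O = 403$ ($O = 952 - 549 = 403$)
$u{\left(f,m \right)} = 35$ ($u{\left(f,m \right)} = 42 - 7 = 35$)
$Q{\left(z \right)} = 13194 + 378 z$ ($Q{\left(z \right)} = -36 + 9 \left(35 + z\right) \left(30 + 12\right) = -36 + 9 \left(35 + z\right) 42 = -36 + 9 \left(1470 + 42 z\right) = -36 + \left(13230 + 378 z\right) = 13194 + 378 z$)
$\left(Q{\left(28 \right)} + P{\left(-39,-55 \right)}\right) + O = \left(\left(13194 + 378 \cdot 28\right) - 55\right) + 403 = \left(\left(13194 + 10584\right) - 55\right) + 403 = \left(23778 - 55\right) + 403 = 23723 + 403 = 24126$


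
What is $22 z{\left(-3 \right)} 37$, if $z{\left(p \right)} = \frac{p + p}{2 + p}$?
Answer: $4884$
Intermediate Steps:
$z{\left(p \right)} = \frac{2 p}{2 + p}$
$22 z{\left(-3 \right)} 37 = 22 \cdot 2 \left(-3\right) \frac{1}{2 - 3} \cdot 37 = 22 \cdot 2 \left(-3\right) \frac{1}{-1} \cdot 37 = 22 \cdot 2 \left(-3\right) \left(-1\right) 37 = 22 \cdot 6 \cdot 37 = 132 \cdot 37 = 4884$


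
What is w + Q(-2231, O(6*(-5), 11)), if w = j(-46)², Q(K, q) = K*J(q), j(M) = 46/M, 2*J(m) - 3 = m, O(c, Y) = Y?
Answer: -15616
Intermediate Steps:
J(m) = 3/2 + m/2
Q(K, q) = K*(3/2 + q/2)
w = 1 (w = (46/(-46))² = (46*(-1/46))² = (-1)² = 1)
w + Q(-2231, O(6*(-5), 11)) = 1 + (½)*(-2231)*(3 + 11) = 1 + (½)*(-2231)*14 = 1 - 15617 = -15616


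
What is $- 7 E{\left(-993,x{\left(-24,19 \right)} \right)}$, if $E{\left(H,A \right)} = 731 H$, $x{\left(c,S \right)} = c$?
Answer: $5081181$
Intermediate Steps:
$- 7 E{\left(-993,x{\left(-24,19 \right)} \right)} = - 7 \cdot 731 \left(-993\right) = \left(-7\right) \left(-725883\right) = 5081181$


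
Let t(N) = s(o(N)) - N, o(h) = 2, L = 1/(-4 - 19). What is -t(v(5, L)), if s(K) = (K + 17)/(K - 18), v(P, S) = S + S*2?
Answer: 389/368 ≈ 1.0571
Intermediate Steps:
L = -1/23 (L = 1/(-23) = -1/23 ≈ -0.043478)
v(P, S) = 3*S (v(P, S) = S + 2*S = 3*S)
s(K) = (17 + K)/(-18 + K)
t(N) = -19/16 - N (t(N) = (17 + 2)/(-18 + 2) - N = 19/(-16) - N = -1/16*19 - N = -19/16 - N)
-t(v(5, L)) = -(-19/16 - 3*(-1)/23) = -(-19/16 - 1*(-3/23)) = -(-19/16 + 3/23) = -1*(-389/368) = 389/368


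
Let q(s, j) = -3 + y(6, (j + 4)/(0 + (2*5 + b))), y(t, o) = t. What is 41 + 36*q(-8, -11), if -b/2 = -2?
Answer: 149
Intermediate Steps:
b = 4 (b = -2*(-2) = 4)
q(s, j) = 3 (q(s, j) = -3 + 6 = 3)
41 + 36*q(-8, -11) = 41 + 36*3 = 41 + 108 = 149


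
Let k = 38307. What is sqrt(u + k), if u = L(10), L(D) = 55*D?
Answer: 7*sqrt(793) ≈ 197.12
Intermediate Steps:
u = 550 (u = 55*10 = 550)
sqrt(u + k) = sqrt(550 + 38307) = sqrt(38857) = 7*sqrt(793)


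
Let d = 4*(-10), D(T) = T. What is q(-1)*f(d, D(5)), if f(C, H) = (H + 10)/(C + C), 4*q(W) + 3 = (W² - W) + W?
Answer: 3/32 ≈ 0.093750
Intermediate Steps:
q(W) = -¾ + W²/4 (q(W) = -¾ + ((W² - W) + W)/4 = -¾ + W²/4)
d = -40
f(C, H) = (10 + H)/(2*C) (f(C, H) = (10 + H)/((2*C)) = (10 + H)*(1/(2*C)) = (10 + H)/(2*C))
q(-1)*f(d, D(5)) = (-¾ + (¼)*(-1)²)*((½)*(10 + 5)/(-40)) = (-¾ + (¼)*1)*((½)*(-1/40)*15) = (-¾ + ¼)*(-3/16) = -½*(-3/16) = 3/32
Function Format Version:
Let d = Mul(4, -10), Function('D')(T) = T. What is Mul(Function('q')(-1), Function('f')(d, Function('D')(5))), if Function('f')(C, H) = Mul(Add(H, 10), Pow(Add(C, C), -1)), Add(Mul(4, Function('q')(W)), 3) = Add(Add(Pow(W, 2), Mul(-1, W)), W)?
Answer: Rational(3, 32) ≈ 0.093750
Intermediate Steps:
Function('q')(W) = Add(Rational(-3, 4), Mul(Rational(1, 4), Pow(W, 2))) (Function('q')(W) = Add(Rational(-3, 4), Mul(Rational(1, 4), Add(Add(Pow(W, 2), Mul(-1, W)), W))) = Add(Rational(-3, 4), Mul(Rational(1, 4), Pow(W, 2))))
d = -40
Function('f')(C, H) = Mul(Rational(1, 2), Pow(C, -1), Add(10, H)) (Function('f')(C, H) = Mul(Add(10, H), Pow(Mul(2, C), -1)) = Mul(Add(10, H), Mul(Rational(1, 2), Pow(C, -1))) = Mul(Rational(1, 2), Pow(C, -1), Add(10, H)))
Mul(Function('q')(-1), Function('f')(d, Function('D')(5))) = Mul(Add(Rational(-3, 4), Mul(Rational(1, 4), Pow(-1, 2))), Mul(Rational(1, 2), Pow(-40, -1), Add(10, 5))) = Mul(Add(Rational(-3, 4), Mul(Rational(1, 4), 1)), Mul(Rational(1, 2), Rational(-1, 40), 15)) = Mul(Add(Rational(-3, 4), Rational(1, 4)), Rational(-3, 16)) = Mul(Rational(-1, 2), Rational(-3, 16)) = Rational(3, 32)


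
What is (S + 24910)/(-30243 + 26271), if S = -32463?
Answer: 7553/3972 ≈ 1.9016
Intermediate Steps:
(S + 24910)/(-30243 + 26271) = (-32463 + 24910)/(-30243 + 26271) = -7553/(-3972) = -7553*(-1/3972) = 7553/3972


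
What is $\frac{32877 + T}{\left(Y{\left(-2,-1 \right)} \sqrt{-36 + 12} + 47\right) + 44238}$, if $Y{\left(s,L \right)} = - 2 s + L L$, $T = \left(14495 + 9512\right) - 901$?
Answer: $\frac{495841431}{392232365} - \frac{111966 i \sqrt{6}}{392232365} \approx 1.2642 - 0.00069923 i$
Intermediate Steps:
$T = 23106$ ($T = 24007 - 901 = 23106$)
$Y{\left(s,L \right)} = L^{2} - 2 s$ ($Y{\left(s,L \right)} = - 2 s + L^{2} = L^{2} - 2 s$)
$\frac{32877 + T}{\left(Y{\left(-2,-1 \right)} \sqrt{-36 + 12} + 47\right) + 44238} = \frac{32877 + 23106}{\left(\left(\left(-1\right)^{2} - -4\right) \sqrt{-36 + 12} + 47\right) + 44238} = \frac{55983}{\left(\left(1 + 4\right) \sqrt{-24} + 47\right) + 44238} = \frac{55983}{\left(5 \cdot 2 i \sqrt{6} + 47\right) + 44238} = \frac{55983}{\left(10 i \sqrt{6} + 47\right) + 44238} = \frac{55983}{\left(47 + 10 i \sqrt{6}\right) + 44238} = \frac{55983}{44285 + 10 i \sqrt{6}}$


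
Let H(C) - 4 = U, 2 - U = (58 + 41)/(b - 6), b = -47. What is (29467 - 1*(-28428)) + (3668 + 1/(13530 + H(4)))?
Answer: 44171883494/717507 ≈ 61563.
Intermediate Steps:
U = 205/53 (U = 2 - (58 + 41)/(-47 - 6) = 2 - 99/(-53) = 2 - 99*(-1)/53 = 2 - 1*(-99/53) = 2 + 99/53 = 205/53 ≈ 3.8679)
H(C) = 417/53 (H(C) = 4 + 205/53 = 417/53)
(29467 - 1*(-28428)) + (3668 + 1/(13530 + H(4))) = (29467 - 1*(-28428)) + (3668 + 1/(13530 + 417/53)) = (29467 + 28428) + (3668 + 1/(717507/53)) = 57895 + (3668 + 53/717507) = 57895 + 2631815729/717507 = 44171883494/717507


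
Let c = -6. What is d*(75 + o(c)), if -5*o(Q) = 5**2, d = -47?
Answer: -3290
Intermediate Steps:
o(Q) = -5 (o(Q) = -1/5*5**2 = -1/5*25 = -5)
d*(75 + o(c)) = -47*(75 - 5) = -47*70 = -3290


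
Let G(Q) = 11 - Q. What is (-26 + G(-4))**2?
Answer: 121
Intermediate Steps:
(-26 + G(-4))**2 = (-26 + (11 - 1*(-4)))**2 = (-26 + (11 + 4))**2 = (-26 + 15)**2 = (-11)**2 = 121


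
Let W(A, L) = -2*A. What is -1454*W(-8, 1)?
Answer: -23264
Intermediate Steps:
-1454*W(-8, 1) = -(-2908)*(-8) = -1454*16 = -23264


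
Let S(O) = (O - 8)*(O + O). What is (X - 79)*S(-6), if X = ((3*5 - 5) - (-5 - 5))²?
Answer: 53928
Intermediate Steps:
S(O) = 2*O*(-8 + O) (S(O) = (-8 + O)*(2*O) = 2*O*(-8 + O))
X = 400 (X = ((15 - 5) - 1*(-10))² = (10 + 10)² = 20² = 400)
(X - 79)*S(-6) = (400 - 79)*(2*(-6)*(-8 - 6)) = 321*(2*(-6)*(-14)) = 321*168 = 53928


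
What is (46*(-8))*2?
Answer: -736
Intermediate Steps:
(46*(-8))*2 = -368*2 = -736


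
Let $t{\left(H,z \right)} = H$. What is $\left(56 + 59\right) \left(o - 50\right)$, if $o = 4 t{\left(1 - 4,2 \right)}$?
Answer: $-7130$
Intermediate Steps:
$o = -12$ ($o = 4 \left(1 - 4\right) = 4 \left(-3\right) = -12$)
$\left(56 + 59\right) \left(o - 50\right) = \left(56 + 59\right) \left(-12 - 50\right) = 115 \left(-62\right) = -7130$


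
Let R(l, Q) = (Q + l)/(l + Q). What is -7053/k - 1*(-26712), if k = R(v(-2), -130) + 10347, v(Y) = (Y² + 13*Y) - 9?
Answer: 276408723/10348 ≈ 26711.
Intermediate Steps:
v(Y) = -9 + Y² + 13*Y
R(l, Q) = 1 (R(l, Q) = (Q + l)/(Q + l) = 1)
k = 10348 (k = 1 + 10347 = 10348)
-7053/k - 1*(-26712) = -7053/10348 - 1*(-26712) = -7053*1/10348 + 26712 = -7053/10348 + 26712 = 276408723/10348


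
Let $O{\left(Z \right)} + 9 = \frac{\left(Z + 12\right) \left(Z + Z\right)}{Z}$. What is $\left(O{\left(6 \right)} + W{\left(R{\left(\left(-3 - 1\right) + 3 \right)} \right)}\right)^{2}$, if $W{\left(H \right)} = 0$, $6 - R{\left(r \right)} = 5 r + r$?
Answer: $729$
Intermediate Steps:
$R{\left(r \right)} = 6 - 6 r$ ($R{\left(r \right)} = 6 - \left(5 r + r\right) = 6 - 6 r$)
$O{\left(Z \right)} = 15 + 2 Z$ ($O{\left(Z \right)} = -9 + \frac{\left(Z + 12\right) \left(Z + Z\right)}{Z} = -9 + \frac{\left(12 + Z\right) 2 Z}{Z} = -9 + \frac{2 Z \left(12 + Z\right)}{Z} = -9 + \left(24 + 2 Z\right) = 15 + 2 Z$)
$\left(O{\left(6 \right)} + W{\left(R{\left(\left(-3 - 1\right) + 3 \right)} \right)}\right)^{2} = \left(\left(15 + 2 \cdot 6\right) + 0\right)^{2} = \left(\left(15 + 12\right) + 0\right)^{2} = \left(27 + 0\right)^{2} = 27^{2} = 729$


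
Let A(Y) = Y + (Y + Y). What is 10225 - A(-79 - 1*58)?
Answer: 10636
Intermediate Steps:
A(Y) = 3*Y (A(Y) = Y + 2*Y = 3*Y)
10225 - A(-79 - 1*58) = 10225 - 3*(-79 - 1*58) = 10225 - 3*(-79 - 58) = 10225 - 3*(-137) = 10225 - 1*(-411) = 10225 + 411 = 10636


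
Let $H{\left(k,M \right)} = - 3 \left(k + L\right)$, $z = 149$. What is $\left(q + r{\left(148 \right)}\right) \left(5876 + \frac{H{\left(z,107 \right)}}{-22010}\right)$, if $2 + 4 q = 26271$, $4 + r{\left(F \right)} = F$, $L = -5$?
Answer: $\frac{86797396231}{2201} \approx 3.9435 \cdot 10^{7}$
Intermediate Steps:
$r{\left(F \right)} = -4 + F$
$H{\left(k,M \right)} = 15 - 3 k$ ($H{\left(k,M \right)} = - 3 \left(k - 5\right) = - 3 \left(-5 + k\right) = 15 - 3 k$)
$q = \frac{26269}{4}$ ($q = - \frac{1}{2} + \frac{1}{4} \cdot 26271 = - \frac{1}{2} + \frac{26271}{4} = \frac{26269}{4} \approx 6567.3$)
$\left(q + r{\left(148 \right)}\right) \left(5876 + \frac{H{\left(z,107 \right)}}{-22010}\right) = \left(\frac{26269}{4} + \left(-4 + 148\right)\right) \left(5876 + \frac{15 - 447}{-22010}\right) = \left(\frac{26269}{4} + 144\right) \left(5876 + \left(15 - 447\right) \left(- \frac{1}{22010}\right)\right) = \frac{26845 \left(5876 - - \frac{216}{11005}\right)}{4} = \frac{26845 \left(5876 + \frac{216}{11005}\right)}{4} = \frac{26845}{4} \cdot \frac{64665596}{11005} = \frac{86797396231}{2201}$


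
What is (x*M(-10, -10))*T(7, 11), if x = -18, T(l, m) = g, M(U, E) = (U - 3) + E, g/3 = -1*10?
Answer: -12420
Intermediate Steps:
g = -30 (g = 3*(-1*10) = 3*(-10) = -30)
M(U, E) = -3 + E + U (M(U, E) = (-3 + U) + E = -3 + E + U)
T(l, m) = -30
(x*M(-10, -10))*T(7, 11) = -18*(-3 - 10 - 10)*(-30) = -18*(-23)*(-30) = 414*(-30) = -12420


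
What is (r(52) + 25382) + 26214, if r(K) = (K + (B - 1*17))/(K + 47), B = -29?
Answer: 1702670/33 ≈ 51596.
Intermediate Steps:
r(K) = (-46 + K)/(47 + K) (r(K) = (K + (-29 - 1*17))/(K + 47) = (K + (-29 - 17))/(47 + K) = (K - 46)/(47 + K) = (-46 + K)/(47 + K))
(r(52) + 25382) + 26214 = ((-46 + 52)/(47 + 52) + 25382) + 26214 = (6/99 + 25382) + 26214 = ((1/99)*6 + 25382) + 26214 = (2/33 + 25382) + 26214 = 837608/33 + 26214 = 1702670/33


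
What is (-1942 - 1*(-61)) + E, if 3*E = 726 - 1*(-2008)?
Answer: -2909/3 ≈ -969.67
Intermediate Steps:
E = 2734/3 (E = (726 - 1*(-2008))/3 = (726 + 2008)/3 = (⅓)*2734 = 2734/3 ≈ 911.33)
(-1942 - 1*(-61)) + E = (-1942 - 1*(-61)) + 2734/3 = (-1942 + 61) + 2734/3 = -1881 + 2734/3 = -2909/3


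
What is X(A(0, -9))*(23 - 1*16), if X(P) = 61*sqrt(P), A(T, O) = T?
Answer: 0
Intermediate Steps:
X(A(0, -9))*(23 - 1*16) = (61*sqrt(0))*(23 - 1*16) = (61*0)*(23 - 16) = 0*7 = 0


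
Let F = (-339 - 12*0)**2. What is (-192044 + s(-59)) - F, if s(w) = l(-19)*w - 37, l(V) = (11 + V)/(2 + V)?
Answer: -5219506/17 ≈ -3.0703e+5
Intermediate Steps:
l(V) = (11 + V)/(2 + V)
s(w) = -37 + 8*w/17 (s(w) = ((11 - 19)/(2 - 19))*w - 37 = (-8/(-17))*w - 37 = (-1/17*(-8))*w - 37 = 8*w/17 - 37 = -37 + 8*w/17)
F = 114921 (F = (-339 + 0)**2 = (-339)**2 = 114921)
(-192044 + s(-59)) - F = (-192044 + (-37 + (8/17)*(-59))) - 1*114921 = (-192044 + (-37 - 472/17)) - 114921 = (-192044 - 1101/17) - 114921 = -3265849/17 - 114921 = -5219506/17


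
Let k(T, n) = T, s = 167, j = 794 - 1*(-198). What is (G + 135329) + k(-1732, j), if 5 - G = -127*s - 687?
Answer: 155498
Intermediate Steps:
j = 992 (j = 794 + 198 = 992)
G = 21901 (G = 5 - (-127*167 - 687) = 5 - (-21209 - 687) = 5 - 1*(-21896) = 5 + 21896 = 21901)
(G + 135329) + k(-1732, j) = (21901 + 135329) - 1732 = 157230 - 1732 = 155498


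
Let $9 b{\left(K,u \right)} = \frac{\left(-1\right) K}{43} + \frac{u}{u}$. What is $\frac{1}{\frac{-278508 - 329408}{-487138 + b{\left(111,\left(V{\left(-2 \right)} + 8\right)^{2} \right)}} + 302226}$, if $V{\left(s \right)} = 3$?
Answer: $\frac{94261237}{28488314245308} \approx 3.3088 \cdot 10^{-6}$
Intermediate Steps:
$b{\left(K,u \right)} = \frac{1}{9} - \frac{K}{387}$ ($b{\left(K,u \right)} = \frac{\frac{\left(-1\right) K}{43} + \frac{u}{u}}{9} = \frac{- K \frac{1}{43} + 1}{9} = \frac{- \frac{K}{43} + 1}{9} = \frac{1 - \frac{K}{43}}{9} = \frac{1}{9} - \frac{K}{387}$)
$\frac{1}{\frac{-278508 - 329408}{-487138 + b{\left(111,\left(V{\left(-2 \right)} + 8\right)^{2} \right)}} + 302226} = \frac{1}{\frac{-278508 - 329408}{-487138 + \left(\frac{1}{9} - \frac{37}{129}\right)} + 302226} = \frac{1}{- \frac{607916}{-487138 + \left(\frac{1}{9} - \frac{37}{129}\right)} + 302226} = \frac{1}{- \frac{607916}{-487138 - \frac{68}{387}} + 302226} = \frac{1}{- \frac{607916}{- \frac{188522474}{387}} + 302226} = \frac{1}{\left(-607916\right) \left(- \frac{387}{188522474}\right) + 302226} = \frac{1}{\frac{117631746}{94261237} + 302226} = \frac{1}{\frac{28488314245308}{94261237}} = \frac{94261237}{28488314245308}$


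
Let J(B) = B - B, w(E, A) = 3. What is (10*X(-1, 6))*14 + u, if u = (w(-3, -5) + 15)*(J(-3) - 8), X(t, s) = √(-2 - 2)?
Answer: -144 + 280*I ≈ -144.0 + 280.0*I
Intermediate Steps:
J(B) = 0
X(t, s) = 2*I (X(t, s) = √(-4) = 2*I)
u = -144 (u = (3 + 15)*(0 - 8) = 18*(-8) = -144)
(10*X(-1, 6))*14 + u = (10*(2*I))*14 - 144 = (20*I)*14 - 144 = 280*I - 144 = -144 + 280*I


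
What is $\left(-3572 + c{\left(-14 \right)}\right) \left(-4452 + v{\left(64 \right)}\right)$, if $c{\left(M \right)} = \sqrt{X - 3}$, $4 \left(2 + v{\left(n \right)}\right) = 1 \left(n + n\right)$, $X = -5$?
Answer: $15795384 - 8844 i \sqrt{2} \approx 1.5795 \cdot 10^{7} - 12507.0 i$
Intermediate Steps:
$v{\left(n \right)} = -2 + \frac{n}{2}$ ($v{\left(n \right)} = -2 + \frac{1 \left(n + n\right)}{4} = -2 + \frac{1 \cdot 2 n}{4} = -2 + \frac{2 n}{4} = -2 + \frac{n}{2}$)
$c{\left(M \right)} = 2 i \sqrt{2}$ ($c{\left(M \right)} = \sqrt{-5 - 3} = \sqrt{-8} = 2 i \sqrt{2}$)
$\left(-3572 + c{\left(-14 \right)}\right) \left(-4452 + v{\left(64 \right)}\right) = \left(-3572 + 2 i \sqrt{2}\right) \left(-4452 + \left(-2 + \frac{1}{2} \cdot 64\right)\right) = \left(-3572 + 2 i \sqrt{2}\right) \left(-4452 + \left(-2 + 32\right)\right) = \left(-3572 + 2 i \sqrt{2}\right) \left(-4452 + 30\right) = \left(-3572 + 2 i \sqrt{2}\right) \left(-4422\right) = 15795384 - 8844 i \sqrt{2}$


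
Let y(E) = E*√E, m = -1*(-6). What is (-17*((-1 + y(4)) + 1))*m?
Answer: -816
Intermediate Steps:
m = 6
y(E) = E^(3/2)
(-17*((-1 + y(4)) + 1))*m = -17*((-1 + 4^(3/2)) + 1)*6 = -17*((-1 + 8) + 1)*6 = -17*(7 + 1)*6 = -17*8*6 = -136*6 = -816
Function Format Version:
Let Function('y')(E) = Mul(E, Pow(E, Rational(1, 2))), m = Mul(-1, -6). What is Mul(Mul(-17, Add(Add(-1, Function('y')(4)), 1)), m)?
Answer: -816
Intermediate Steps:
m = 6
Function('y')(E) = Pow(E, Rational(3, 2))
Mul(Mul(-17, Add(Add(-1, Function('y')(4)), 1)), m) = Mul(Mul(-17, Add(Add(-1, Pow(4, Rational(3, 2))), 1)), 6) = Mul(Mul(-17, Add(Add(-1, 8), 1)), 6) = Mul(Mul(-17, Add(7, 1)), 6) = Mul(Mul(-17, 8), 6) = Mul(-136, 6) = -816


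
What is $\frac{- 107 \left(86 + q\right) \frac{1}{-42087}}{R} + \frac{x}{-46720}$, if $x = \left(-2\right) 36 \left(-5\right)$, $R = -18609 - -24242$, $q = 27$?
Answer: $- \frac{2119562351}{276904850928} \approx -0.0076545$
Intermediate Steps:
$R = 5633$ ($R = -18609 + 24242 = 5633$)
$x = 360$ ($x = \left(-72\right) \left(-5\right) = 360$)
$\frac{- 107 \left(86 + q\right) \frac{1}{-42087}}{R} + \frac{x}{-46720} = \frac{- 107 \left(86 + 27\right) \frac{1}{-42087}}{5633} + \frac{360}{-46720} = \left(-107\right) 113 \left(- \frac{1}{42087}\right) \frac{1}{5633} + 360 \left(- \frac{1}{46720}\right) = \left(-12091\right) \left(- \frac{1}{42087}\right) \frac{1}{5633} - \frac{9}{1168} = \frac{12091}{42087} \cdot \frac{1}{5633} - \frac{9}{1168} = \frac{12091}{237076071} - \frac{9}{1168} = - \frac{2119562351}{276904850928}$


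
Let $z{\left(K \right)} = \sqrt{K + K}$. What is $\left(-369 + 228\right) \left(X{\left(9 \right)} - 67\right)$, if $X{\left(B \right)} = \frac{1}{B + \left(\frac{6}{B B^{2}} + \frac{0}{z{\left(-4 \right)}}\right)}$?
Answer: $\frac{20645220}{2189} \approx 9431.3$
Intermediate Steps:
$z{\left(K \right)} = \sqrt{2} \sqrt{K}$ ($z{\left(K \right)} = \sqrt{2 K} = \sqrt{2} \sqrt{K}$)
$X{\left(B \right)} = \frac{1}{B + \frac{6}{B^{3}}}$ ($X{\left(B \right)} = \frac{1}{B + \left(\frac{6}{B B^{2}} + \frac{0}{\sqrt{2} \sqrt{-4}}\right)} = \frac{1}{B + \left(\frac{6}{B^{3}} + \frac{0}{\sqrt{2} \cdot 2 i}\right)} = \frac{1}{B + \left(\frac{6}{B^{3}} + \frac{0}{2 i \sqrt{2}}\right)} = \frac{1}{B + \left(\frac{6}{B^{3}} + 0 \left(- \frac{i \sqrt{2}}{4}\right)\right)} = \frac{1}{B + \left(\frac{6}{B^{3}} + 0\right)} = \frac{1}{B + \frac{6}{B^{3}}}$)
$\left(-369 + 228\right) \left(X{\left(9 \right)} - 67\right) = \left(-369 + 228\right) \left(\frac{9^{3}}{6 + 9^{4}} - 67\right) = - 141 \left(\frac{729}{6 + 6561} - 67\right) = - 141 \left(\frac{729}{6567} - 67\right) = - 141 \left(729 \cdot \frac{1}{6567} - 67\right) = - 141 \left(\frac{243}{2189} - 67\right) = \left(-141\right) \left(- \frac{146420}{2189}\right) = \frac{20645220}{2189}$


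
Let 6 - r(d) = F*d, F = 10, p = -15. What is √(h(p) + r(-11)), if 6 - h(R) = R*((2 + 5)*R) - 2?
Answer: I*√1451 ≈ 38.092*I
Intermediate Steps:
h(R) = 8 - 7*R² (h(R) = 6 - (R*((2 + 5)*R) - 2) = 6 - (R*(7*R) - 2) = 6 - (7*R² - 2) = 6 - (-2 + 7*R²) = 6 + (2 - 7*R²) = 8 - 7*R²)
r(d) = 6 - 10*d
√(h(p) + r(-11)) = √((8 - 7*(-15)²) + (6 - 10*(-11))) = √((8 - 7*225) + (6 + 110)) = √((8 - 1575) + 116) = √(-1567 + 116) = √(-1451) = I*√1451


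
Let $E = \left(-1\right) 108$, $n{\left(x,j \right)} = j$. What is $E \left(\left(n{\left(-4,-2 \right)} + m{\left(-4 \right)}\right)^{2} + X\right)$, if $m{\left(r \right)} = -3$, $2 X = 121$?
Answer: $-9234$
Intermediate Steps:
$X = \frac{121}{2}$ ($X = \frac{1}{2} \cdot 121 = \frac{121}{2} \approx 60.5$)
$E = -108$
$E \left(\left(n{\left(-4,-2 \right)} + m{\left(-4 \right)}\right)^{2} + X\right) = - 108 \left(\left(-2 - 3\right)^{2} + \frac{121}{2}\right) = - 108 \left(\left(-5\right)^{2} + \frac{121}{2}\right) = - 108 \left(25 + \frac{121}{2}\right) = \left(-108\right) \frac{171}{2} = -9234$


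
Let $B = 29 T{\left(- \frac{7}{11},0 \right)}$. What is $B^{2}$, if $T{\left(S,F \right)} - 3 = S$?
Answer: $\frac{568516}{121} \approx 4698.5$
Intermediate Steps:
$T{\left(S,F \right)} = 3 + S$
$B = \frac{754}{11}$ ($B = 29 \left(3 - \frac{7}{11}\right) = 29 \cdot \frac{26}{11} = \frac{754}{11} \approx 68.545$)
$B^{2} = \left(\frac{754}{11}\right)^{2} = \frac{568516}{121}$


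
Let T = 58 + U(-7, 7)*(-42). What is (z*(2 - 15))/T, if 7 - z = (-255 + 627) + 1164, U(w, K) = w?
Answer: 1807/32 ≈ 56.469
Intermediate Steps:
z = -1529 (z = 7 - ((-255 + 627) + 1164) = 7 - (372 + 1164) = 7 - 1*1536 = 7 - 1536 = -1529)
T = 352 (T = 58 - 7*(-42) = 58 + 294 = 352)
(z*(2 - 15))/T = -1529*(2 - 15)/352 = -1529*(-13)*(1/352) = 19877*(1/352) = 1807/32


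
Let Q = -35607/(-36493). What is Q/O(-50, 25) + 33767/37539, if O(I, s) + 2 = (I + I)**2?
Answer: 12321463442911/13696367448546 ≈ 0.89962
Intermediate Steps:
O(I, s) = -2 + 4*I**2 (O(I, s) = -2 + (I + I)**2 = -2 + (2*I)**2 = -2 + 4*I**2)
Q = 35607/36493 (Q = -35607*(-1/36493) = 35607/36493 ≈ 0.97572)
Q/O(-50, 25) + 33767/37539 = 35607/(36493*(-2 + 4*(-50)**2)) + 33767/37539 = 35607/(36493*(-2 + 4*2500)) + 33767*(1/37539) = 35607/(36493*(-2 + 10000)) + 33767/37539 = (35607/36493)/9998 + 33767/37539 = (35607/36493)*(1/9998) + 33767/37539 = 35607/364857014 + 33767/37539 = 12321463442911/13696367448546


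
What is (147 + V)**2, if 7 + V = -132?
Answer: 64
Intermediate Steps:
V = -139 (V = -7 - 132 = -139)
(147 + V)**2 = (147 - 139)**2 = 8**2 = 64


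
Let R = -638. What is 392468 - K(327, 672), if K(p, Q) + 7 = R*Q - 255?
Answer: 821466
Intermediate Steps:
K(p, Q) = -262 - 638*Q (K(p, Q) = -7 + (-638*Q - 255) = -7 + (-255 - 638*Q) = -262 - 638*Q)
392468 - K(327, 672) = 392468 - (-262 - 638*672) = 392468 - (-262 - 428736) = 392468 - 1*(-428998) = 392468 + 428998 = 821466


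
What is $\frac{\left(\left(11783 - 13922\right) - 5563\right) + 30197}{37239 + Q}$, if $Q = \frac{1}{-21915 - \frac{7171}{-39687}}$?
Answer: $\frac{19564653597830}{32388003309039} \approx 0.60407$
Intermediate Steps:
$Q = - \frac{39687}{869733434}$ ($Q = \frac{1}{-21915 - - \frac{7171}{39687}} = \frac{1}{-21915 + \frac{7171}{39687}} = \frac{1}{- \frac{869733434}{39687}} = - \frac{39687}{869733434} \approx -4.5631 \cdot 10^{-5}$)
$\frac{\left(\left(11783 - 13922\right) - 5563\right) + 30197}{37239 + Q} = \frac{\left(\left(11783 - 13922\right) - 5563\right) + 30197}{37239 - \frac{39687}{869733434}} = \frac{\left(-2139 - 5563\right) + 30197}{\frac{32388003309039}{869733434}} = \left(-7702 + 30197\right) \frac{869733434}{32388003309039} = 22495 \cdot \frac{869733434}{32388003309039} = \frac{19564653597830}{32388003309039}$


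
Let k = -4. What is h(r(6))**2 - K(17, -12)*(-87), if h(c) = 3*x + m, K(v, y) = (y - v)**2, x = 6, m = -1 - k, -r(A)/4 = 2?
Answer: 73608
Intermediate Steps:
r(A) = -8 (r(A) = -4*2 = -8)
m = 3 (m = -1 - 1*(-4) = -1 + 4 = 3)
h(c) = 21 (h(c) = 3*6 + 3 = 18 + 3 = 21)
h(r(6))**2 - K(17, -12)*(-87) = 21**2 - (17 - 1*(-12))**2*(-87) = 441 - (17 + 12)**2*(-87) = 441 - 29**2*(-87) = 441 - 841*(-87) = 441 - 1*(-73167) = 441 + 73167 = 73608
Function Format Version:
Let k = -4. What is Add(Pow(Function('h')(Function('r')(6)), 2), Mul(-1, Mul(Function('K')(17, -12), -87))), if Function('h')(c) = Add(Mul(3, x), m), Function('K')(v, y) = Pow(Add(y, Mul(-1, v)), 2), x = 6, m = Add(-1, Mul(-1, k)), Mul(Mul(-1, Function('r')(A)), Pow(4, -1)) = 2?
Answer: 73608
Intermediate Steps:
Function('r')(A) = -8 (Function('r')(A) = Mul(-4, 2) = -8)
m = 3 (m = Add(-1, Mul(-1, -4)) = Add(-1, 4) = 3)
Function('h')(c) = 21 (Function('h')(c) = Add(Mul(3, 6), 3) = Add(18, 3) = 21)
Add(Pow(Function('h')(Function('r')(6)), 2), Mul(-1, Mul(Function('K')(17, -12), -87))) = Add(Pow(21, 2), Mul(-1, Mul(Pow(Add(17, Mul(-1, -12)), 2), -87))) = Add(441, Mul(-1, Mul(Pow(Add(17, 12), 2), -87))) = Add(441, Mul(-1, Mul(Pow(29, 2), -87))) = Add(441, Mul(-1, Mul(841, -87))) = Add(441, Mul(-1, -73167)) = Add(441, 73167) = 73608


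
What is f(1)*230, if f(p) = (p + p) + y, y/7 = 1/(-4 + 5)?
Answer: 2070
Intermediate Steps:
y = 7 (y = 7/(-4 + 5) = 7/1 = 7*1 = 7)
f(p) = 7 + 2*p (f(p) = (p + p) + 7 = 2*p + 7 = 7 + 2*p)
f(1)*230 = (7 + 2*1)*230 = (7 + 2)*230 = 9*230 = 2070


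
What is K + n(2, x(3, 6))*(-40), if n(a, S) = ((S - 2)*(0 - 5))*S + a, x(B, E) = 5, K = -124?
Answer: 2796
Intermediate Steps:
n(a, S) = a + S*(10 - 5*S) (n(a, S) = ((-2 + S)*(-5))*S + a = (10 - 5*S)*S + a = S*(10 - 5*S) + a = a + S*(10 - 5*S))
K + n(2, x(3, 6))*(-40) = -124 + (2 - 5*5² + 10*5)*(-40) = -124 + (2 - 5*25 + 50)*(-40) = -124 + (2 - 125 + 50)*(-40) = -124 - 73*(-40) = -124 + 2920 = 2796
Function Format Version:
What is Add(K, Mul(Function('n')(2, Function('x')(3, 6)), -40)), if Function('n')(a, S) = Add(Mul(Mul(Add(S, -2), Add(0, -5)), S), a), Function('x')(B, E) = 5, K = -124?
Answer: 2796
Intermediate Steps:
Function('n')(a, S) = Add(a, Mul(S, Add(10, Mul(-5, S)))) (Function('n')(a, S) = Add(Mul(Mul(Add(-2, S), -5), S), a) = Add(Mul(Add(10, Mul(-5, S)), S), a) = Add(Mul(S, Add(10, Mul(-5, S))), a) = Add(a, Mul(S, Add(10, Mul(-5, S)))))
Add(K, Mul(Function('n')(2, Function('x')(3, 6)), -40)) = Add(-124, Mul(Add(2, Mul(-5, Pow(5, 2)), Mul(10, 5)), -40)) = Add(-124, Mul(Add(2, Mul(-5, 25), 50), -40)) = Add(-124, Mul(Add(2, -125, 50), -40)) = Add(-124, Mul(-73, -40)) = Add(-124, 2920) = 2796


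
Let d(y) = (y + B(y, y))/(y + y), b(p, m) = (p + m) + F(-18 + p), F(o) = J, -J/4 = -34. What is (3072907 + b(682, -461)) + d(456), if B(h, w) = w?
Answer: 3073265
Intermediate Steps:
J = 136 (J = -4*(-34) = 136)
F(o) = 136
b(p, m) = 136 + m + p (b(p, m) = (p + m) + 136 = (m + p) + 136 = 136 + m + p)
d(y) = 1 (d(y) = (y + y)/(y + y) = (2*y)/((2*y)) = (2*y)*(1/(2*y)) = 1)
(3072907 + b(682, -461)) + d(456) = (3072907 + (136 - 461 + 682)) + 1 = (3072907 + 357) + 1 = 3073264 + 1 = 3073265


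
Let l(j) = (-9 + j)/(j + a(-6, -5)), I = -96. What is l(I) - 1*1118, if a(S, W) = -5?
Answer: -112813/101 ≈ -1117.0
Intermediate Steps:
l(j) = (-9 + j)/(-5 + j) (l(j) = (-9 + j)/(j - 5) = (-9 + j)/(-5 + j))
l(I) - 1*1118 = (-9 - 96)/(-5 - 96) - 1*1118 = -105/(-101) - 1118 = -1/101*(-105) - 1118 = 105/101 - 1118 = -112813/101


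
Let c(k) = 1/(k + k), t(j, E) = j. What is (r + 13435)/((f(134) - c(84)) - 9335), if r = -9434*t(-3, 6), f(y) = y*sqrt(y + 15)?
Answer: -10996497808296/2383993563505 - 157850001792*sqrt(149)/2383993563505 ≈ -5.4209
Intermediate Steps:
f(y) = y*sqrt(15 + y)
c(k) = 1/(2*k)
r = 28302 (r = -9434*(-3) = 28302)
(r + 13435)/((f(134) - c(84)) - 9335) = (28302 + 13435)/((134*sqrt(15 + 134) - 1/(2*84)) - 9335) = 41737/((134*sqrt(149) - 1/(2*84)) - 9335) = 41737/((134*sqrt(149) - 1*1/168) - 9335) = 41737/((134*sqrt(149) - 1/168) - 9335) = 41737/((-1/168 + 134*sqrt(149)) - 9335) = 41737/(-1568281/168 + 134*sqrt(149))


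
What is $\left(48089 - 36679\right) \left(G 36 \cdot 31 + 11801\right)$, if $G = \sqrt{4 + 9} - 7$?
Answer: $45514490 + 12733560 \sqrt{13} \approx 9.1426 \cdot 10^{7}$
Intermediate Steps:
$G = -7 + \sqrt{13}$ ($G = \sqrt{13} - 7 = -7 + \sqrt{13} \approx -3.3944$)
$\left(48089 - 36679\right) \left(G 36 \cdot 31 + 11801\right) = \left(48089 - 36679\right) \left(\left(-7 + \sqrt{13}\right) 36 \cdot 31 + 11801\right) = 11410 \left(\left(-252 + 36 \sqrt{13}\right) 31 + 11801\right) = 11410 \left(\left(-7812 + 1116 \sqrt{13}\right) + 11801\right) = 11410 \left(3989 + 1116 \sqrt{13}\right) = 45514490 + 12733560 \sqrt{13}$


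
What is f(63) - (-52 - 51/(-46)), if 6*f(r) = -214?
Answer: 2101/138 ≈ 15.225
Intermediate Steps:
f(r) = -107/3 (f(r) = (⅙)*(-214) = -107/3)
f(63) - (-52 - 51/(-46)) = -107/3 - (-52 - 51/(-46)) = -107/3 - (-52 - 1/46*(-51)) = -107/3 - (-52 + 51/46) = -107/3 - 1*(-2341/46) = -107/3 + 2341/46 = 2101/138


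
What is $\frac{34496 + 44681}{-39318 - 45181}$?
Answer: $- \frac{79177}{84499} \approx -0.93702$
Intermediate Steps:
$\frac{34496 + 44681}{-39318 - 45181} = \frac{79177}{-84499} = 79177 \left(- \frac{1}{84499}\right) = - \frac{79177}{84499}$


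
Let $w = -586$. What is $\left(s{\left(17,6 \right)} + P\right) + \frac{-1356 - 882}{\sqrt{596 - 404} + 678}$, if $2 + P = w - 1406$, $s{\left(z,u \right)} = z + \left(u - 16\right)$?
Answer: $- \frac{76210664}{38291} + \frac{1492 \sqrt{3}}{38291} \approx -1990.2$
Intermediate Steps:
$s{\left(z,u \right)} = -16 + u + z$ ($s{\left(z,u \right)} = z + \left(u - 16\right) = z + \left(-16 + u\right) = -16 + u + z$)
$P = -1994$ ($P = -2 - 1992 = -1994$)
$\left(s{\left(17,6 \right)} + P\right) + \frac{-1356 - 882}{\sqrt{596 - 404} + 678} = \left(\left(-16 + 6 + 17\right) - 1994\right) + \frac{-1356 - 882}{\sqrt{596 - 404} + 678} = \left(7 - 1994\right) - \frac{2238}{\sqrt{192} + 678} = -1987 - \frac{2238}{8 \sqrt{3} + 678} = -1987 - \frac{2238}{678 + 8 \sqrt{3}}$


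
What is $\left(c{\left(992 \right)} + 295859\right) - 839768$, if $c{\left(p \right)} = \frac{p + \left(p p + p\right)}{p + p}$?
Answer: $-543412$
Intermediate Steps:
$c{\left(p \right)} = \frac{p^{2} + 2 p}{2 p}$ ($c{\left(p \right)} = \frac{p + \left(p^{2} + p\right)}{2 p} = \left(p + \left(p + p^{2}\right)\right) \frac{1}{2 p} = \left(p^{2} + 2 p\right) \frac{1}{2 p} = \frac{p^{2} + 2 p}{2 p}$)
$\left(c{\left(992 \right)} + 295859\right) - 839768 = \left(\left(1 + \frac{1}{2} \cdot 992\right) + 295859\right) - 839768 = \left(\left(1 + 496\right) + 295859\right) - 839768 = \left(497 + 295859\right) - 839768 = 296356 - 839768 = -543412$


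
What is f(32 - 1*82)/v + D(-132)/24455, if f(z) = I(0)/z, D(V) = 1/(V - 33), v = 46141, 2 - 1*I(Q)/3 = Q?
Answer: -21214/7447295823 ≈ -2.8486e-6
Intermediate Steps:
I(Q) = 6 - 3*Q
D(V) = 1/(-33 + V)
f(z) = 6/z (f(z) = (6 - 3*0)/z = (6 + 0)/z = 6/z)
f(32 - 1*82)/v + D(-132)/24455 = (6/(32 - 1*82))/46141 + 1/(-33 - 132*24455) = (6/(32 - 82))*(1/46141) + (1/24455)/(-165) = (6/(-50))*(1/46141) - 1/165*1/24455 = (6*(-1/50))*(1/46141) - 1/4035075 = -3/25*1/46141 - 1/4035075 = -3/1153525 - 1/4035075 = -21214/7447295823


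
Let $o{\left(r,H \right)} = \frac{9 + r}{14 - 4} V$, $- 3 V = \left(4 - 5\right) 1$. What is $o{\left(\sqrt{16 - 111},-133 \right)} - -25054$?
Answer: $\frac{250543}{10} + \frac{i \sqrt{95}}{30} \approx 25054.0 + 0.32489 i$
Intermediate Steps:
$V = \frac{1}{3}$ ($V = - \frac{\left(4 - 5\right) 1}{3} = - \frac{\left(-1\right) 1}{3} = \left(- \frac{1}{3}\right) \left(-1\right) = \frac{1}{3} \approx 0.33333$)
$o{\left(r,H \right)} = \frac{3}{10} + \frac{r}{30}$ ($o{\left(r,H \right)} = \frac{9 + r}{14 - 4} \cdot \frac{1}{3} = \frac{9 + r}{10} \cdot \frac{1}{3} = \left(9 + r\right) \frac{1}{10} \cdot \frac{1}{3} = \left(\frac{9}{10} + \frac{r}{10}\right) \frac{1}{3} = \frac{3}{10} + \frac{r}{30}$)
$o{\left(\sqrt{16 - 111},-133 \right)} - -25054 = \left(\frac{3}{10} + \frac{\sqrt{16 - 111}}{30}\right) - -25054 = \left(\frac{3}{10} + \frac{\sqrt{-95}}{30}\right) + 25054 = \left(\frac{3}{10} + \frac{i \sqrt{95}}{30}\right) + 25054 = \frac{250543}{10} + \frac{i \sqrt{95}}{30}$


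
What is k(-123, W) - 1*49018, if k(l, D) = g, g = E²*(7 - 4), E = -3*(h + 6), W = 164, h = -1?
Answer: -48343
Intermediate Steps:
E = -15 (E = -3*(-1 + 6) = -3*5 = -15)
g = 675 (g = (-15)²*(7 - 4) = 225*3 = 675)
k(l, D) = 675
k(-123, W) - 1*49018 = 675 - 1*49018 = 675 - 49018 = -48343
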